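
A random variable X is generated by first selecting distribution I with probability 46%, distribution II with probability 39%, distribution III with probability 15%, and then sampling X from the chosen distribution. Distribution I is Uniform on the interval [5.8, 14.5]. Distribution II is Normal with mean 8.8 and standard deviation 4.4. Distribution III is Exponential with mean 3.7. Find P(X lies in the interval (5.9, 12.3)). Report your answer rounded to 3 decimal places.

0.571

Conditional on each component, P(5.9 < X < 12.3): I: 0.735632; II: 0.531907; III: 0.166994.
By total probability, P(5.9 < X < 12.3) = 0.46·0.735632 + 0.39·0.531907 + 0.15·0.166994 = 0.570884.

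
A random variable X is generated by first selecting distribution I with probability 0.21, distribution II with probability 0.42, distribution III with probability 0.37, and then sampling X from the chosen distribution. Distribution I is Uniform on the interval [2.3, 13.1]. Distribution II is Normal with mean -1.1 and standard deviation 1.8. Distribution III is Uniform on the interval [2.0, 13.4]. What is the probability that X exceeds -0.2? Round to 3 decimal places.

Conditional on each component, P(X > -0.2): I: 1; II: 0.308538; III: 1.
By total probability, P(X > -0.2) = 0.21·1 + 0.42·0.308538 + 0.37·1 = 0.709586.

0.710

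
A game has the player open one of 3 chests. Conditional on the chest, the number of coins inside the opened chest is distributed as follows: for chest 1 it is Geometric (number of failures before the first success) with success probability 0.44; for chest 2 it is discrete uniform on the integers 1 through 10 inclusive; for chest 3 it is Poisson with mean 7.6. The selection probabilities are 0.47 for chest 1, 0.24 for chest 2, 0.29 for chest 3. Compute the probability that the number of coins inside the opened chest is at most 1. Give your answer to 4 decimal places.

Conditional on each chest, P(X ≤ 1): 1: 0.6864; 2: 0.1; 3: 0.00430388.
By total probability, P(X ≤ 1) = 0.47·0.6864 + 0.24·0.1 + 0.29·0.00430388 = 0.347856.

0.3479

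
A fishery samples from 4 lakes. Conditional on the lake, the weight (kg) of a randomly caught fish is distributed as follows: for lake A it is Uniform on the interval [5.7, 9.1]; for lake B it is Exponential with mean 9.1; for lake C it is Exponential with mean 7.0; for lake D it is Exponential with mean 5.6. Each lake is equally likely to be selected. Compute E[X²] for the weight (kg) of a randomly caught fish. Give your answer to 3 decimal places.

95.516

For each component E[X²] = Var + (mean)², giving A: 55.7233; B: 165.62; C: 98; D: 62.72.
Overall E[X²] = 0.25·55.7233 + 0.25·165.62 + 0.25·98 + 0.25·62.72 = 95.5158.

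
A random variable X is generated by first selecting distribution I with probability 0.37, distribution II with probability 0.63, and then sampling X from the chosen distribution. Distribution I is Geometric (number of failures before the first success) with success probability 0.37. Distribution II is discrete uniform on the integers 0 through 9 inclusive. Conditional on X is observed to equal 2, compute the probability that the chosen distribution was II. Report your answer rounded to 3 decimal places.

0.537

Likelihoods P(X=2 | ·): I: 0.146853; II: 0.1.
Posterior ∝ prior × likelihood. Numerator for II: 0.63·0.1 = 0.063.
Normalizing constant: 0.37·0.146853 + 0.63·0.1 = 0.117336.
P(II | observation) = 0.063 / 0.117336 = 0.536921.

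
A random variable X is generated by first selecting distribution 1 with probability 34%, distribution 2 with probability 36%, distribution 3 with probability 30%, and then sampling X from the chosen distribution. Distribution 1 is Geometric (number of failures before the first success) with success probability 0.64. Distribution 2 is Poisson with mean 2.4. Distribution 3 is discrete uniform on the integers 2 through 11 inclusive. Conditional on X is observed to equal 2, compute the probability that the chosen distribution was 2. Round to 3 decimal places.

0.618

Likelihoods P(X=2 | ·): 1: 0.082944; 2: 0.261268; 3: 0.1.
Posterior ∝ prior × likelihood. Numerator for 2: 0.36·0.261268 = 0.0940564.
Normalizing constant: 0.34·0.082944 + 0.36·0.261268 + 0.3·0.1 = 0.152257.
P(2 | observation) = 0.0940564 / 0.152257 = 0.617746.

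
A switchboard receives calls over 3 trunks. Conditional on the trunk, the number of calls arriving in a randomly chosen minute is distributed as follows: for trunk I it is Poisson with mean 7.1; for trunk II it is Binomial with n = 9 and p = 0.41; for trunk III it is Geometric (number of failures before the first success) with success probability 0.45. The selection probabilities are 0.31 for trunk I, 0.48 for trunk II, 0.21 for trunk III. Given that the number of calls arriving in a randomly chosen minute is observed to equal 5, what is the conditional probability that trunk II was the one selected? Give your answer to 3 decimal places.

Likelihoods P(X=5 | ·): I: 0.124057; II: 0.176888; III: 0.0226478.
Posterior ∝ prior × likelihood. Numerator for II: 0.48·0.176888 = 0.0849061.
Normalizing constant: 0.31·0.124057 + 0.48·0.176888 + 0.21·0.0226478 = 0.12812.
P(II | observation) = 0.0849061 / 0.12812 = 0.662709.

0.663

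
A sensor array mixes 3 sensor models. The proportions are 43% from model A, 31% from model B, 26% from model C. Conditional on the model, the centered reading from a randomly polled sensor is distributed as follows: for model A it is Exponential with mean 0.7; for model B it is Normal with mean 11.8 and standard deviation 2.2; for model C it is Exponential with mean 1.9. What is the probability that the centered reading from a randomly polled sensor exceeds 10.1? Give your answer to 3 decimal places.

0.243

Conditional on each model, P(X > 10.1): A: 5.4169e-07; B: 0.780158; C: 0.0049134.
By total probability, P(X > 10.1) = 0.43·5.4169e-07 + 0.31·0.780158 + 0.26·0.0049134 = 0.243127.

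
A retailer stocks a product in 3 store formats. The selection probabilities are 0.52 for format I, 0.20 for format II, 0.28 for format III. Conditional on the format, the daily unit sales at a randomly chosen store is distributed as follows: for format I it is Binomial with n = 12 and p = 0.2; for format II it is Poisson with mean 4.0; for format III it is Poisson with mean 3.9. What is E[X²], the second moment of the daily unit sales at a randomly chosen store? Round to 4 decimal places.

For each component E[X²] = Var + (mean)², giving I: 7.68; II: 20; III: 19.11.
Overall E[X²] = 0.52·7.68 + 0.2·20 + 0.28·19.11 = 13.3444.

13.3444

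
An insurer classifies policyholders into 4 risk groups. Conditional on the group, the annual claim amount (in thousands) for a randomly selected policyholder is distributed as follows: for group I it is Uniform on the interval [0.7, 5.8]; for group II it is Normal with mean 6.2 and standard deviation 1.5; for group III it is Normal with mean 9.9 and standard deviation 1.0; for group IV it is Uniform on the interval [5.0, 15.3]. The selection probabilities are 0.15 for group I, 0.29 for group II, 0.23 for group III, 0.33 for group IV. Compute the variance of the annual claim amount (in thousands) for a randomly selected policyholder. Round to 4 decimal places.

Per component, I: μ=3.25, E[X²]=12.73; II: μ=6.2, E[X²]=40.69; III: μ=9.9, E[X²]=99.01; IV: μ=10.15, E[X²]=111.863.
E[X] = 0.15·3.25 + 0.29·6.2 + 0.23·9.9 + 0.33·10.15 = 7.912.
E[X²] = 0.15·12.73 + 0.29·40.69 + 0.23·99.01 + 0.33·111.863 = 73.3968.
Var(X) = E[X²] − (E[X])² = 73.3968 − 62.5997 = 10.7971.

10.7971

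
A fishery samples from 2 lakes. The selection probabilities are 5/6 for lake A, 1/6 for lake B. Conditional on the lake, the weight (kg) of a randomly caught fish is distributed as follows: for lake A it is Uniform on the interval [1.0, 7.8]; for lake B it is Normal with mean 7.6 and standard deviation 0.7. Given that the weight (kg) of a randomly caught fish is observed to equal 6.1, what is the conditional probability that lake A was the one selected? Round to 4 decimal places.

0.9276

Likelihoods f(6.1 | ·): A: 0.147059; B: 0.057373.
Posterior ∝ prior × likelihood. Numerator for A: 0.833333·0.147059 = 0.122549.
Normalizing constant: 0.833333·0.147059 + 0.166667·0.057373 = 0.132111.
P(A | observation) = 0.122549 / 0.132111 = 0.92762.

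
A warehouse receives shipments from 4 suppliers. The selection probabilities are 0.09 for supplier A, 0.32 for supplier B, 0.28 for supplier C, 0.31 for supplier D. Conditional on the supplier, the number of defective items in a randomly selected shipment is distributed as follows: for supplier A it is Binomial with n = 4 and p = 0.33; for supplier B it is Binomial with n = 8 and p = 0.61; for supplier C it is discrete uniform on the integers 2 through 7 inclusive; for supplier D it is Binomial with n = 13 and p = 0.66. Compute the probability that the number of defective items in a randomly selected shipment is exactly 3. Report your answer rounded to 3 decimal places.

0.093

Conditional on each supplier, P(X = 3): A: 0.0963112; B: 0.114683; C: 0.166667; D: 0.00169741.
By total probability, P(X = 3) = 0.09·0.0963112 + 0.32·0.114683 + 0.28·0.166667 + 0.31·0.00169741 = 0.0925596.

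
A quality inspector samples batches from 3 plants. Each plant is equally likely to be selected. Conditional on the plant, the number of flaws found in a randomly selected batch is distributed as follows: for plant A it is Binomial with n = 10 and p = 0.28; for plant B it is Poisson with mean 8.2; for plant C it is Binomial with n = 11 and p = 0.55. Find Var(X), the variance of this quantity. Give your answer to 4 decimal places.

Per component, A: μ=2.8, E[X²]=9.856; B: μ=8.2, E[X²]=75.44; C: μ=6.05, E[X²]=39.325.
E[X] = 0.333333·2.8 + 0.333333·8.2 + 0.333333·6.05 = 5.68333.
E[X²] = 0.333333·9.856 + 0.333333·75.44 + 0.333333·39.325 = 41.5403.
Var(X) = E[X²] − (E[X])² = 41.5403 − 32.3003 = 9.24006.

9.2401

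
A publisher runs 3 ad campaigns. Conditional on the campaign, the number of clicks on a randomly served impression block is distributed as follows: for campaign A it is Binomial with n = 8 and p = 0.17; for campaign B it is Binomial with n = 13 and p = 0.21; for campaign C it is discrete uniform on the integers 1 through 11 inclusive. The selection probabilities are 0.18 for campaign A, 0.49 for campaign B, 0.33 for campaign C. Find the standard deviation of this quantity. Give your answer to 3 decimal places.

2.781

Per component, A: μ=1.36, E[X²]=2.9784; B: μ=2.73, E[X²]=9.6096; C: μ=6, E[X²]=46.
E[X] = 0.18·1.36 + 0.49·2.73 + 0.33·6 = 3.5625.
E[X²] = 0.18·2.9784 + 0.49·9.6096 + 0.33·46 = 20.4248.
Var(X) = E[X²] − (E[X])² = 20.4248 − 12.6914 = 7.73341.
SD(X) = √7.73341 = 2.7809.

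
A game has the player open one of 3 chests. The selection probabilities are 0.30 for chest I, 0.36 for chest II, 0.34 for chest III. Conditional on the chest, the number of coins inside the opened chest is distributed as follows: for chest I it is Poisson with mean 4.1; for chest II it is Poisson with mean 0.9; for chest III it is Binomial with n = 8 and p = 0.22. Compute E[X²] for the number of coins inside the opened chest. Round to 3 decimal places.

8.409

For each component E[X²] = Var + (mean)², giving I: 20.91; II: 1.71; III: 4.4704.
Overall E[X²] = 0.3·20.91 + 0.36·1.71 + 0.34·4.4704 = 8.40854.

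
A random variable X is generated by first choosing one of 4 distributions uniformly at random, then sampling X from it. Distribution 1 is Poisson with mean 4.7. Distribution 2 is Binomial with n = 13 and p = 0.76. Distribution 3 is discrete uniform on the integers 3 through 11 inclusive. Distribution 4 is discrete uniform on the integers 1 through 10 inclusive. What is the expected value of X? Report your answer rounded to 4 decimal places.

6.7700

Component means — 1: 4.7; 2: 9.88; 3: 7; 4: 5.5.
E[X] = 0.25·4.7 + 0.25·9.88 + 0.25·7 + 0.25·5.5 = 6.77.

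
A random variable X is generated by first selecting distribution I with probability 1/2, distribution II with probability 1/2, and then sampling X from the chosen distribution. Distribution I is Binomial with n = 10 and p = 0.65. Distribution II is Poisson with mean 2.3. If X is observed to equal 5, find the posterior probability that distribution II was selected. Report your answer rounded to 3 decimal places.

0.259

Likelihoods P(X=5 | ·): I: 0.15357; II: 0.053775.
Posterior ∝ prior × likelihood. Numerator for II: 0.5·0.053775 = 0.0268875.
Normalizing constant: 0.5·0.15357 + 0.5·0.053775 = 0.103673.
P(II | observation) = 0.0268875 / 0.103673 = 0.25935.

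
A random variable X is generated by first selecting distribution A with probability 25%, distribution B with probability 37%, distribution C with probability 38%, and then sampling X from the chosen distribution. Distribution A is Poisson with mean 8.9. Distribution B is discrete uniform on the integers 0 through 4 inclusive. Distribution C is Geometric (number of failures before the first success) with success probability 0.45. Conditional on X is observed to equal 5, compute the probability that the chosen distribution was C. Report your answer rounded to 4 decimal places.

Likelihoods P(X=5 | ·): A: 0.063467; B: 0; C: 0.0226478.
Posterior ∝ prior × likelihood. Numerator for C: 0.38·0.0226478 = 0.00860616.
Normalizing constant: 0.25·0.063467 + 0.37·0 + 0.38·0.0226478 = 0.0244729.
P(C | observation) = 0.00860616 / 0.0244729 = 0.351661.

0.3517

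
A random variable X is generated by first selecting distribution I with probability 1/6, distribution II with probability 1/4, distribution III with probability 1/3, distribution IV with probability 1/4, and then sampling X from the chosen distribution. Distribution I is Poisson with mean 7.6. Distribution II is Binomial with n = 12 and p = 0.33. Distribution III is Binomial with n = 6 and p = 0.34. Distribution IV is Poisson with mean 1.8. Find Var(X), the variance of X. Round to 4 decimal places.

7.1035

Per component, I: μ=7.6, E[X²]=65.36; II: μ=3.96, E[X²]=18.3348; III: μ=2.04, E[X²]=5.508; IV: μ=1.8, E[X²]=5.04.
E[X] = 0.166667·7.6 + 0.25·3.96 + 0.333333·2.04 + 0.25·1.8 = 3.38667.
E[X²] = 0.166667·65.36 + 0.25·18.3348 + 0.333333·5.508 + 0.25·5.04 = 18.573.
Var(X) = E[X²] − (E[X])² = 18.573 − 11.4695 = 7.10352.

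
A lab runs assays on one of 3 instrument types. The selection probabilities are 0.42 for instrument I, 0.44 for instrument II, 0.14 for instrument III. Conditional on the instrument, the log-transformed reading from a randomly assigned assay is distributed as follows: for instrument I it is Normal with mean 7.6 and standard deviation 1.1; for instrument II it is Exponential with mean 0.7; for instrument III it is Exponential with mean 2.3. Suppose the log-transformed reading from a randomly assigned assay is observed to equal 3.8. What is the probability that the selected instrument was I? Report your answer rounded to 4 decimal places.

0.0263

Likelihoods f(3.8 | ·): I: 0.000929196; II: 0.00627052; III: 0.0833186.
Posterior ∝ prior × likelihood. Numerator for I: 0.42·0.000929196 = 0.000390262.
Normalizing constant: 0.42·0.000929196 + 0.44·0.00627052 + 0.14·0.0833186 = 0.0148139.
P(I | observation) = 0.000390262 / 0.0148139 = 0.0263443.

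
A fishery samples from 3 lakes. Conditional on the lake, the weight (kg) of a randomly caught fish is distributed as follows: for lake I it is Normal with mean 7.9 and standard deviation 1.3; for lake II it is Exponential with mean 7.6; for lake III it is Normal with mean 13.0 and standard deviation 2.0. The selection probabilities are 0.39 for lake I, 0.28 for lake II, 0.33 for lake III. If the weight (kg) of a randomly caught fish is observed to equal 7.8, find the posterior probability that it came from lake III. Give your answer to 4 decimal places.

Likelihoods f(7.8 | ·): I: 0.305972; II: 0.047148; III: 0.00679148.
Posterior ∝ prior × likelihood. Numerator for III: 0.33·0.00679148 = 0.00224119.
Normalizing constant: 0.39·0.305972 + 0.28·0.047148 + 0.33·0.00679148 = 0.134772.
P(III | observation) = 0.00224119 / 0.134772 = 0.0166295.

0.0166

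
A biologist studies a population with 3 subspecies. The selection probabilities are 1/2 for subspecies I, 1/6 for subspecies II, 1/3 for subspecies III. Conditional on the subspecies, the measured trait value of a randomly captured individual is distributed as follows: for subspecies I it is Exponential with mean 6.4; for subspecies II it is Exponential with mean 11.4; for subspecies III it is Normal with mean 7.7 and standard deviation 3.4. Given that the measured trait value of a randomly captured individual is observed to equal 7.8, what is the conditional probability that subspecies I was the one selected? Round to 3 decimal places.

0.332

Likelihoods f(7.8 | ·): I: 0.0461874; II: 0.0442534; III: 0.117285.
Posterior ∝ prior × likelihood. Numerator for I: 0.5·0.0461874 = 0.0230937.
Normalizing constant: 0.5·0.0461874 + 0.166667·0.0442534 + 0.333333·0.117285 = 0.0695643.
P(I | observation) = 0.0230937 / 0.0695643 = 0.331976.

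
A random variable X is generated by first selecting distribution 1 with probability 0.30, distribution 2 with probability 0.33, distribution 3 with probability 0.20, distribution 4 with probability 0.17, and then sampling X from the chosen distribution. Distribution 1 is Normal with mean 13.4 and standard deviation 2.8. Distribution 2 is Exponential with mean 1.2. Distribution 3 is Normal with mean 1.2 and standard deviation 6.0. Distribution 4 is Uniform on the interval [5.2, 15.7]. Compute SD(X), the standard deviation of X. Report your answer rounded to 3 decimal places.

6.588

Per component, 1: μ=13.4, E[X²]=187.4; 2: μ=1.2, E[X²]=2.88; 3: μ=1.2, E[X²]=37.44; 4: μ=10.45, E[X²]=118.39.
E[X] = 0.3·13.4 + 0.33·1.2 + 0.2·1.2 + 0.17·10.45 = 6.4325.
E[X²] = 0.3·187.4 + 0.33·2.88 + 0.2·37.44 + 0.17·118.39 = 84.7847.
Var(X) = E[X²] − (E[X])² = 84.7847 − 41.3771 = 43.4076.
SD(X) = √43.4076 = 6.58845.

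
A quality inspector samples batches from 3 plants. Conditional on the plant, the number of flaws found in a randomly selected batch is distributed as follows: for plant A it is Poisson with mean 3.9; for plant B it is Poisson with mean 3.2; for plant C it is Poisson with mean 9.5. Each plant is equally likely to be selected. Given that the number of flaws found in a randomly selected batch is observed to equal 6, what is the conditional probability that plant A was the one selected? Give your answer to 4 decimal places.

0.4189

Likelihoods P(X=6 | ·): A: 0.0989251; B: 0.060789; C: 0.0764208.
Posterior ∝ prior × likelihood. Numerator for A: 0.333333·0.0989251 = 0.032975.
Normalizing constant: 0.333333·0.0989251 + 0.333333·0.060789 + 0.333333·0.0764208 = 0.0787116.
P(A | observation) = 0.032975 / 0.0787116 = 0.418935.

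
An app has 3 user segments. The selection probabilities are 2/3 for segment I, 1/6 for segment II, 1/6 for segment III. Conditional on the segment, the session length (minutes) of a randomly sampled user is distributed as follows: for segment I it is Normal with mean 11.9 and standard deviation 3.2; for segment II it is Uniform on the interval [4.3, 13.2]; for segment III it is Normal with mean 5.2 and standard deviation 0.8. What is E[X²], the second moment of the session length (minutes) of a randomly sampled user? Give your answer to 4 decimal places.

For each component E[X²] = Var + (mean)², giving I: 151.85; II: 83.1633; III: 27.68.
Overall E[X²] = 0.666667·151.85 + 0.166667·83.1633 + 0.166667·27.68 = 119.707.

119.7072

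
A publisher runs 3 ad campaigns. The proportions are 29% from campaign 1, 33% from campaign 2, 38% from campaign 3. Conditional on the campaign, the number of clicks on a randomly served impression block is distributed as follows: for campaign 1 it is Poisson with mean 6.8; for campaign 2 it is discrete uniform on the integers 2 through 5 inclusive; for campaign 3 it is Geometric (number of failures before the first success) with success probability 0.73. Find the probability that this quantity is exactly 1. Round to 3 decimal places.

0.077

Conditional on each campaign, P(X = 1): 1: 0.00757367; 2: 0; 3: 0.1971.
By total probability, P(X = 1) = 0.29·0.00757367 + 0.33·0 + 0.38·0.1971 = 0.0770944.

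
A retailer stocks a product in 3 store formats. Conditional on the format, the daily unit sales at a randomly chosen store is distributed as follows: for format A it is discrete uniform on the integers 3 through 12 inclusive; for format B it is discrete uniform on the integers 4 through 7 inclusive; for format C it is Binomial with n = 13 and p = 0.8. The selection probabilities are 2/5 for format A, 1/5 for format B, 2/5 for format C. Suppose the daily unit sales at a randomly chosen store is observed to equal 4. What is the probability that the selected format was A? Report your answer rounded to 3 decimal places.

Likelihoods P(X=4 | ·): A: 0.1; B: 0.25; C: 0.000149946.
Posterior ∝ prior × likelihood. Numerator for A: 0.4·0.1 = 0.04.
Normalizing constant: 0.4·0.1 + 0.2·0.25 + 0.4·0.000149946 = 0.09006.
P(A | observation) = 0.04 / 0.09006 = 0.444148.

0.444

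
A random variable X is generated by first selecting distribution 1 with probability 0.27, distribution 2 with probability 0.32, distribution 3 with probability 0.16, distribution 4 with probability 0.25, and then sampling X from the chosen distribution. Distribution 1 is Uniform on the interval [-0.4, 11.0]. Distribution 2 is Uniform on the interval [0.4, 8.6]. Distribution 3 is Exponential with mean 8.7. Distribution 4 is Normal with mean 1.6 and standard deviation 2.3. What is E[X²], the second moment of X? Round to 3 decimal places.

44.965

For each component E[X²] = Var + (mean)², giving 1: 38.92; 2: 25.8533; 3: 151.38; 4: 7.85.
Overall E[X²] = 0.27·38.92 + 0.32·25.8533 + 0.16·151.38 + 0.25·7.85 = 44.9648.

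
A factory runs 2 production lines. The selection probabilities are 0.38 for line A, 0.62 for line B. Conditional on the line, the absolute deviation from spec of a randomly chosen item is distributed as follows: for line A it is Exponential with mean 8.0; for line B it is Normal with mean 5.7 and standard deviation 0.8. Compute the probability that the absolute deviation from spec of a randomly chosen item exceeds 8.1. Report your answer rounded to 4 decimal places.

0.1389

Conditional on each line, P(X > 8.1): A: 0.36331; B: 0.0013499.
By total probability, P(X > 8.1) = 0.38·0.36331 + 0.62·0.0013499 = 0.138895.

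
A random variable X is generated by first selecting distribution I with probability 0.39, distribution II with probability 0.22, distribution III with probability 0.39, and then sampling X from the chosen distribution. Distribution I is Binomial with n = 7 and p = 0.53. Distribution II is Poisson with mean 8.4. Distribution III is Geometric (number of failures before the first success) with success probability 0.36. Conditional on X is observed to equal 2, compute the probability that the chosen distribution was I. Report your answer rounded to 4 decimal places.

0.4710

Likelihoods P(X=2 | ·): I: 0.135288; II: 0.00793332; III: 0.147456.
Posterior ∝ prior × likelihood. Numerator for I: 0.39·0.135288 = 0.0527624.
Normalizing constant: 0.39·0.135288 + 0.22·0.00793332 + 0.39·0.147456 = 0.112016.
P(I | observation) = 0.0527624 / 0.112016 = 0.471028.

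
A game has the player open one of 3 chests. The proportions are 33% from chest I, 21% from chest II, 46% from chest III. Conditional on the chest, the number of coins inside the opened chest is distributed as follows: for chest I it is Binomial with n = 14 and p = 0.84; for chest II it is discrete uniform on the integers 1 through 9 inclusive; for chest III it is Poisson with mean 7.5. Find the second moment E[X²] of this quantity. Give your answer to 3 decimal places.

For each component E[X²] = Var + (mean)², giving I: 140.179; II: 31.6667; III: 63.75.
Overall E[X²] = 0.33·140.179 + 0.21·31.6667 + 0.46·63.75 = 82.2341.

82.234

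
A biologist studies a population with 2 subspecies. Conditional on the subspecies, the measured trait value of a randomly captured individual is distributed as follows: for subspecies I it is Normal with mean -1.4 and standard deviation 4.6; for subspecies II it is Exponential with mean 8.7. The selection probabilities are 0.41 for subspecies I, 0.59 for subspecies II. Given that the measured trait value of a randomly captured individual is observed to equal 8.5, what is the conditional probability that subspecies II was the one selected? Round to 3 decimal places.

0.879

Likelihoods f(8.5 | ·): I: 0.00855772; II: 0.0432683.
Posterior ∝ prior × likelihood. Numerator for II: 0.59·0.0432683 = 0.0255283.
Normalizing constant: 0.41·0.00855772 + 0.59·0.0432683 = 0.029037.
P(II | observation) = 0.0255283 / 0.029037 = 0.879166.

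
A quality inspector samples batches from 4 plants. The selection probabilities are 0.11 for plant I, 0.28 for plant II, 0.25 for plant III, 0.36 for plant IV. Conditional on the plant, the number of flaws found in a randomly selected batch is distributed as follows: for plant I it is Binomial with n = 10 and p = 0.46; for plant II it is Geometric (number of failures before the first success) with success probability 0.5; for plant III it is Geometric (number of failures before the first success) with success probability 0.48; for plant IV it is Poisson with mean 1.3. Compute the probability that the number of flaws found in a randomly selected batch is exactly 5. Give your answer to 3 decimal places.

0.038

Conditional on each plant, P(X = 5): I: 0.238319; II: 0.015625; III: 0.0182498; IV: 0.00843243.
By total probability, P(X = 5) = 0.11·0.238319 + 0.28·0.015625 + 0.25·0.0182498 + 0.36·0.00843243 = 0.0381882.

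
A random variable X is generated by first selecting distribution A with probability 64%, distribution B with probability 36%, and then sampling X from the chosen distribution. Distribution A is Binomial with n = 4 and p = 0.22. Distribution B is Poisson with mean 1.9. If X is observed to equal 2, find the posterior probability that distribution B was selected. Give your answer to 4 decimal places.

Likelihoods P(X=2 | ·): A: 0.176679; B: 0.269971.
Posterior ∝ prior × likelihood. Numerator for B: 0.36·0.269971 = 0.0971897.
Normalizing constant: 0.64·0.176679 + 0.36·0.269971 = 0.210264.
P(B | observation) = 0.0971897 / 0.210264 = 0.462226.

0.4622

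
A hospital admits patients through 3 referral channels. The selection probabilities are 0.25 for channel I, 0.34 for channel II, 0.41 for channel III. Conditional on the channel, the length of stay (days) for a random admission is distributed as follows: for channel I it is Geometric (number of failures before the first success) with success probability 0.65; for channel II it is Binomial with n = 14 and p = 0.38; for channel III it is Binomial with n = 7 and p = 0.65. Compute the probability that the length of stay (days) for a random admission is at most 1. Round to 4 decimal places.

Conditional on each channel, P(X ≤ 1): I: 0.8775; II: 0.0118817; III: 0.0090075.
By total probability, P(X ≤ 1) = 0.25·0.8775 + 0.34·0.0118817 + 0.41·0.0090075 = 0.227108.

0.2271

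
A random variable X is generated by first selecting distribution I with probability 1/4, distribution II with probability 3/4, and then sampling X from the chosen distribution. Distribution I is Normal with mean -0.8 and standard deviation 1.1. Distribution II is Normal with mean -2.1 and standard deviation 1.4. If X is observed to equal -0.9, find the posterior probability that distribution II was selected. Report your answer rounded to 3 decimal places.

0.621

Likelihoods f(-0.9 | ·): I: 0.361179; II: 0.197354.
Posterior ∝ prior × likelihood. Numerator for II: 0.75·0.197354 = 0.148015.
Normalizing constant: 0.25·0.361179 + 0.75·0.197354 = 0.23831.
P(II | observation) = 0.148015 / 0.23831 = 0.621104.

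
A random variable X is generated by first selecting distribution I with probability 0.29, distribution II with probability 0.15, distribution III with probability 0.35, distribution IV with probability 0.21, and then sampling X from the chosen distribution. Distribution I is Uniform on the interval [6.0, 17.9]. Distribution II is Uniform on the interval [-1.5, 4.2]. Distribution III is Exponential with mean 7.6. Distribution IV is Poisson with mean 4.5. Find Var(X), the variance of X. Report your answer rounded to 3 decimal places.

38.247

Per component, I: μ=11.95, E[X²]=154.603; II: μ=1.35, E[X²]=4.53; III: μ=7.6, E[X²]=115.52; IV: μ=4.5, E[X²]=24.75.
E[X] = 0.29·11.95 + 0.15·1.35 + 0.35·7.6 + 0.21·4.5 = 7.273.
E[X²] = 0.29·154.603 + 0.15·4.53 + 0.35·115.52 + 0.21·24.75 = 91.144.
Var(X) = E[X²] − (E[X])² = 91.144 − 52.8965 = 38.2474.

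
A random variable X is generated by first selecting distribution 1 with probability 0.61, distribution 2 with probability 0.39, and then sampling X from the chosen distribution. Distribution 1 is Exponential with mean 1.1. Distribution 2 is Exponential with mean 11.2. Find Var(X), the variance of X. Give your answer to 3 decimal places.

73.928

Per component, 1: μ=1.1, E[X²]=2.42; 2: μ=11.2, E[X²]=250.88.
E[X] = 0.61·1.1 + 0.39·11.2 = 5.039.
E[X²] = 0.61·2.42 + 0.39·250.88 = 99.3194.
Var(X) = E[X²] − (E[X])² = 99.3194 − 25.3915 = 73.9279.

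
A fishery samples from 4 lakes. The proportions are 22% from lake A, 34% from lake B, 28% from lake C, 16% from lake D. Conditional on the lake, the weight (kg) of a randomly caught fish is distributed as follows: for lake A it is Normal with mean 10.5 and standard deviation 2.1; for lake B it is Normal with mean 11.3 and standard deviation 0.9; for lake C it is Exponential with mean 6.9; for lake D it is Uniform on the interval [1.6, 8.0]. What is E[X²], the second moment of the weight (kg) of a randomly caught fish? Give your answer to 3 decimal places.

For each component E[X²] = Var + (mean)², giving A: 114.66; B: 128.5; C: 95.22; D: 26.4533.
Overall E[X²] = 0.22·114.66 + 0.34·128.5 + 0.28·95.22 + 0.16·26.4533 = 99.8093.

99.809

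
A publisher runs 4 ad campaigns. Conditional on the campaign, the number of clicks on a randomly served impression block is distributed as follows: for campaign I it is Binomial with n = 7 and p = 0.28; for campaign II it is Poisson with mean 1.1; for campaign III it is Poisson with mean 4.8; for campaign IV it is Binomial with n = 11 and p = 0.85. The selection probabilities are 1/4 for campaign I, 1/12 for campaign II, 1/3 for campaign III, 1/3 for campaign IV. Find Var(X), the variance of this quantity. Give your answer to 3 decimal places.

Per component, I: μ=1.96, E[X²]=5.2528; II: μ=1.1, E[X²]=2.31; III: μ=4.8, E[X²]=27.84; IV: μ=9.35, E[X²]=88.825.
E[X] = 0.25·1.96 + 0.0833333·1.1 + 0.333333·4.8 + 0.333333·9.35 = 5.29833.
E[X²] = 0.25·5.2528 + 0.0833333·2.31 + 0.333333·27.84 + 0.333333·88.825 = 40.394.
Var(X) = E[X²] − (E[X])² = 40.394 − 28.0723 = 12.3217.

12.322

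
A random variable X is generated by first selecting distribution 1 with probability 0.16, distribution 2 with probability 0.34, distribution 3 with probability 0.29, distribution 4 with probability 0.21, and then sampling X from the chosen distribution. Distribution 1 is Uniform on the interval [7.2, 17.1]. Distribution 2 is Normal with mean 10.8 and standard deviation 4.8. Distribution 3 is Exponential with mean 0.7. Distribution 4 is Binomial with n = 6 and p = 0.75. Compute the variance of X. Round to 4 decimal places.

Per component, 1: μ=12.15, E[X²]=155.79; 2: μ=10.8, E[X²]=139.68; 3: μ=0.7, E[X²]=0.98; 4: μ=4.5, E[X²]=21.375.
E[X] = 0.16·12.15 + 0.34·10.8 + 0.29·0.7 + 0.21·4.5 = 6.764.
E[X²] = 0.16·155.79 + 0.34·139.68 + 0.29·0.98 + 0.21·21.375 = 77.1906.
Var(X) = E[X²] − (E[X])² = 77.1906 − 45.7517 = 31.4389.

31.4389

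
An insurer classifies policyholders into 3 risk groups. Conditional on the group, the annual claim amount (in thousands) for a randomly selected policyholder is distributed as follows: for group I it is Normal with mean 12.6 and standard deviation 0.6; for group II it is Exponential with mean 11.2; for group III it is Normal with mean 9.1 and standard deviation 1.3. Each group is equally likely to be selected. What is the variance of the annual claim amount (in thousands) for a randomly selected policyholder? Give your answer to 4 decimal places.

44.5656

Per component, I: μ=12.6, E[X²]=159.12; II: μ=11.2, E[X²]=250.88; III: μ=9.1, E[X²]=84.5.
E[X] = 0.333333·12.6 + 0.333333·11.2 + 0.333333·9.1 = 10.9667.
E[X²] = 0.333333·159.12 + 0.333333·250.88 + 0.333333·84.5 = 164.833.
Var(X) = E[X²] − (E[X])² = 164.833 − 120.268 = 44.5656.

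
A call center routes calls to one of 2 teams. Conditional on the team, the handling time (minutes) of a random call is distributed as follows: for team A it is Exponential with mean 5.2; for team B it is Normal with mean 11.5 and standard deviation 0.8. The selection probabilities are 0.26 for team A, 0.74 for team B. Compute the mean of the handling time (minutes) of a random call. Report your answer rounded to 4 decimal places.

9.8620

Component means — A: 5.2; B: 11.5.
E[X] = 0.26·5.2 + 0.74·11.5 = 9.862.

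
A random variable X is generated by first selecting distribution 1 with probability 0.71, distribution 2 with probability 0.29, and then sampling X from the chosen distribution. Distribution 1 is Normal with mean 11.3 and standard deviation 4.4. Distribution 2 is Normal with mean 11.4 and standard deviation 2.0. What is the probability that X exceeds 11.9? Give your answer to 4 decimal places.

0.4329

Conditional on each component, P(X > 11.9): 1: 0.445767; 2: 0.401294.
By total probability, P(X > 11.9) = 0.71·0.445767 + 0.29·0.401294 = 0.43287.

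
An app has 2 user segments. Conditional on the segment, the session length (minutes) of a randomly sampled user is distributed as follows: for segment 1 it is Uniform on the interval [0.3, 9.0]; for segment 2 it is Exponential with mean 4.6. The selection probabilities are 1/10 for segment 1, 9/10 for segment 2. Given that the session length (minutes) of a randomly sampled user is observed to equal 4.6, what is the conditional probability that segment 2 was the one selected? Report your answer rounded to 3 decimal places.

0.862

Likelihoods f(4.6 | ·): 1: 0.114943; 2: 0.0799738.
Posterior ∝ prior × likelihood. Numerator for 2: 0.9·0.0799738 = 0.0719764.
Normalizing constant: 0.1·0.114943 + 0.9·0.0799738 = 0.0834707.
P(2 | observation) = 0.0719764 / 0.0834707 = 0.862296.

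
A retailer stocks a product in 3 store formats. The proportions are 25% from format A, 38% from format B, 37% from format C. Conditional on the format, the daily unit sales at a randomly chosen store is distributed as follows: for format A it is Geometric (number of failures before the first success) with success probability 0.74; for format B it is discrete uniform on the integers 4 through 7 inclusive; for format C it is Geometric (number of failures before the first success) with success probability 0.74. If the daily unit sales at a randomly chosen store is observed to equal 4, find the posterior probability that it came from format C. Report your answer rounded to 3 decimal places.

Likelihoods P(X=4 | ·): A: 0.00338162; B: 0.25; C: 0.00338162.
Posterior ∝ prior × likelihood. Numerator for C: 0.37·0.00338162 = 0.0012512.
Normalizing constant: 0.25·0.00338162 + 0.38·0.25 + 0.37·0.00338162 = 0.0970966.
P(C | observation) = 0.0012512 / 0.0970966 = 0.0128861.

0.013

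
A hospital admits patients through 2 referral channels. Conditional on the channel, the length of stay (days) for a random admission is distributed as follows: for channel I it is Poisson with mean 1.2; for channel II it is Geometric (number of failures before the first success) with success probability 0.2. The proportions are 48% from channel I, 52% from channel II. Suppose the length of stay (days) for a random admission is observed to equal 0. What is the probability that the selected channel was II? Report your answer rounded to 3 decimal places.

0.418

Likelihoods P(X=0 | ·): I: 0.301194; II: 0.2.
Posterior ∝ prior × likelihood. Numerator for II: 0.52·0.2 = 0.104.
Normalizing constant: 0.48·0.301194 + 0.52·0.2 = 0.248573.
P(II | observation) = 0.104 / 0.248573 = 0.418388.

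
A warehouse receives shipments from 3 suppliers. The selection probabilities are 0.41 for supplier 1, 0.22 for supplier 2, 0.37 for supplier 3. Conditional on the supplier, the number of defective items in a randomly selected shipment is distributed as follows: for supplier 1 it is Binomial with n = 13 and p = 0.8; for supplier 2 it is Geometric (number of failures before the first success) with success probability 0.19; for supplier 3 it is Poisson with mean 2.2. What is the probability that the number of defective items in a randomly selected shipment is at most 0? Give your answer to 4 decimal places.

0.0828

Conditional on each supplier, P(X ≤ 0): 1: 8.192e-10; 2: 0.19; 3: 0.110803.
By total probability, P(X ≤ 0) = 0.41·8.192e-10 + 0.22·0.19 + 0.37·0.110803 = 0.0827972.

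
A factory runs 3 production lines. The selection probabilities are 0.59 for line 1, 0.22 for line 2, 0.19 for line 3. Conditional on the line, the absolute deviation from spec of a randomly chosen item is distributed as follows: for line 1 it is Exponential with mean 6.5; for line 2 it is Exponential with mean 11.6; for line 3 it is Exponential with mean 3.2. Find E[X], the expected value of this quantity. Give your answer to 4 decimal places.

Component means — 1: 6.5; 2: 11.6; 3: 3.2.
E[X] = 0.59·6.5 + 0.22·11.6 + 0.19·3.2 = 6.995.

6.9950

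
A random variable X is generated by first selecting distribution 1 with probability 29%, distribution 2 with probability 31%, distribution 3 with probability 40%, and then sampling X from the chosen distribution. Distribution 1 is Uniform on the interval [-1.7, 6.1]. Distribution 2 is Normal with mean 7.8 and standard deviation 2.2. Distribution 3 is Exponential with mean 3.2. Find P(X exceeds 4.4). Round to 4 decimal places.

0.4554

Conditional on each component, P(X > 4.4): 1: 0.217949; 2: 0.938882; 3: 0.25284.
By total probability, P(X > 4.4) = 0.29·0.217949 + 0.31·0.938882 + 0.4·0.25284 = 0.455394.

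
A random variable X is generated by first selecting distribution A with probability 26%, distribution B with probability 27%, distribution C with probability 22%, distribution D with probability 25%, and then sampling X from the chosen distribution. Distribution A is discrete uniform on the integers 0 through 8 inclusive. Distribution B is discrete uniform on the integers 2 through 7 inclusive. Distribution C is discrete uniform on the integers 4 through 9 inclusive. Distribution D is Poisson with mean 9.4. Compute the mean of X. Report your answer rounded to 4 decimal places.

Component means — A: 4; B: 4.5; C: 6.5; D: 9.4.
E[X] = 0.26·4 + 0.27·4.5 + 0.22·6.5 + 0.25·9.4 = 6.035.

6.0350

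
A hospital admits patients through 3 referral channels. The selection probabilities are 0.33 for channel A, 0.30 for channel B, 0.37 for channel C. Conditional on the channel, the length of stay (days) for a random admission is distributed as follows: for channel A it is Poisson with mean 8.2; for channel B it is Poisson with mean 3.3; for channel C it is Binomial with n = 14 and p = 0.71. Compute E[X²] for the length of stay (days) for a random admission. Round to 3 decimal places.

66.776

For each component E[X²] = Var + (mean)², giving A: 75.44; B: 14.19; C: 101.686.
Overall E[X²] = 0.33·75.44 + 0.3·14.19 + 0.37·101.686 = 66.7761.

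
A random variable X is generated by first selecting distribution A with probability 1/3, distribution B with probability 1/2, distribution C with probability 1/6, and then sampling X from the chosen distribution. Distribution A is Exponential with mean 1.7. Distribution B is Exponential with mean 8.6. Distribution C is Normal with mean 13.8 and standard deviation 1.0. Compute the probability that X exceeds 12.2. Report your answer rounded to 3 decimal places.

0.279

Conditional on each component, P(X > 12.2): A: 0.000764361; B: 0.242052; C: 0.945201.
By total probability, P(X > 12.2) = 0.333333·0.000764361 + 0.5·0.242052 + 0.166667·0.945201 = 0.278814.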